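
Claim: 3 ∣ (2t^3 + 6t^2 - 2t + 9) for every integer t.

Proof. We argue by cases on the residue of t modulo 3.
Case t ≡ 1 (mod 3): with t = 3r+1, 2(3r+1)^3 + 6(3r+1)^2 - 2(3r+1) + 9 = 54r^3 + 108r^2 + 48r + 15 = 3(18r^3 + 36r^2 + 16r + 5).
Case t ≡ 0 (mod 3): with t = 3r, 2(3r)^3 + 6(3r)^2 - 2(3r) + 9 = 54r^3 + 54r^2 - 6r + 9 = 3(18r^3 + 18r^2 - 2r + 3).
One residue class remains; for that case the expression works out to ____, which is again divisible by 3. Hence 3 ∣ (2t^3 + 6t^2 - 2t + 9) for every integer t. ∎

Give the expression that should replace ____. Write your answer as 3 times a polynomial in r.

3(18r^3 + 54r^2 + 46r + 15)

Only t ≡ 2 (mod 3) is unaccounted for. Put t = 3r+2:
2(3r+2)^3 + 6(3r+2)^2 - 2(3r+2) + 9 expands to 54r^3 + 162r^2 + 138r + 45,
and factoring out 3 leaves 3(18r^3 + 54r^2 + 46r + 15).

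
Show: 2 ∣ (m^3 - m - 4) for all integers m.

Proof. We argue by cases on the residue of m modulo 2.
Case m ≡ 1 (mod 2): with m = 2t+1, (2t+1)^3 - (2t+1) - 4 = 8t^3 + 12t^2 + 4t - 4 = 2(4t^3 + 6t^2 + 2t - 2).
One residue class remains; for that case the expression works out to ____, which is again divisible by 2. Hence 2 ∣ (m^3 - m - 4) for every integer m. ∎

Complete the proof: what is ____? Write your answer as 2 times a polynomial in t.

2(4t^3 - t - 2)

Only m ≡ 0 (mod 2) is unaccounted for. Put m = 2t:
(2t)^3 - (2t) - 4 expands to 8t^3 - 2t - 4,
and factoring out 2 leaves 2(4t^3 - t - 2).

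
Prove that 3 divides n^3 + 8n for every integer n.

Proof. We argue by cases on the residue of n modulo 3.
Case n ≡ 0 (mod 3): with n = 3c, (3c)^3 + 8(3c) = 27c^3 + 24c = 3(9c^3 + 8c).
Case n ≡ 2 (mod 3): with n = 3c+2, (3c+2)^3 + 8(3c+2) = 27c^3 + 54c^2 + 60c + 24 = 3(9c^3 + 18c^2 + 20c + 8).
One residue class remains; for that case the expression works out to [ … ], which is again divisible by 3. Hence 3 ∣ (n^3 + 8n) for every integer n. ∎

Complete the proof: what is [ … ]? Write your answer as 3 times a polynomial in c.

3(9c^3 + 9c^2 + 11c + 3)

Only n ≡ 1 (mod 3) is unaccounted for. Put n = 3c+1:
(3c+1)^3 + 8(3c+1) expands to 27c^3 + 27c^2 + 33c + 9,
and factoring out 3 leaves 3(9c^3 + 9c^2 + 11c + 3).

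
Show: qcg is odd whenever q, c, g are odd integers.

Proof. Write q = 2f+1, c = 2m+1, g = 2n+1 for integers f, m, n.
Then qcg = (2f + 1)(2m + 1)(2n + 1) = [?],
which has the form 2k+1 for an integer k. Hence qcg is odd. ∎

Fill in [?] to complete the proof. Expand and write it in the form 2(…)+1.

2(4fmn + 2fm + 2fn + f + 2mn + m + n) + 1

Expanding: (2f + 1)(2m + 1)(2n + 1) = 8fmn + 4fm + 4fn + 2f + 4mn + 2m + 2n + 1.
Every term except the constant is even, so this is 2(4fmn + 2fm + 2fn + f + 2mn + m + n) + 1,
and 4fmn + 2fm + 2fn + f + 2mn + m + n ∈ ℤ gives the required form.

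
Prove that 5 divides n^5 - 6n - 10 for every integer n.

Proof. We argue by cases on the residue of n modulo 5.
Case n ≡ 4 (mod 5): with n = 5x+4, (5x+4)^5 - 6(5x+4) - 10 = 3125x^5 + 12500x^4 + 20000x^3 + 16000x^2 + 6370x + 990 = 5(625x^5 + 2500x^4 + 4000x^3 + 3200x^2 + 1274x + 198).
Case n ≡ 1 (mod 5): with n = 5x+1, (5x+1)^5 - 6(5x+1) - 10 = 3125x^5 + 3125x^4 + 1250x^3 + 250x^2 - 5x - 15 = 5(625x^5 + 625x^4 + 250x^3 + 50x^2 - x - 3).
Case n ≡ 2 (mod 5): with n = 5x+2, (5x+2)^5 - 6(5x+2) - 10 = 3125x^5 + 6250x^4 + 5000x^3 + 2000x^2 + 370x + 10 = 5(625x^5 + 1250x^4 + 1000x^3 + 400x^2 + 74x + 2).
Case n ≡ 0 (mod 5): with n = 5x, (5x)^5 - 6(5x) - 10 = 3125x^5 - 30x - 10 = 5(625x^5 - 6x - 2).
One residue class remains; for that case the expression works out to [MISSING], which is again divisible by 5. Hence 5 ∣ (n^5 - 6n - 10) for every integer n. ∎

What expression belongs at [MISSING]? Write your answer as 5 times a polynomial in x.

Only n ≡ 3 (mod 5) is unaccounted for. Put n = 5x+3:
(5x+3)^5 - 6(5x+3) - 10 expands to 3125x^5 + 9375x^4 + 11250x^3 + 6750x^2 + 1995x + 215,
and factoring out 5 leaves 5(625x^5 + 1875x^4 + 2250x^3 + 1350x^2 + 399x + 43).

5(625x^5 + 1875x^4 + 2250x^3 + 1350x^2 + 399x + 43)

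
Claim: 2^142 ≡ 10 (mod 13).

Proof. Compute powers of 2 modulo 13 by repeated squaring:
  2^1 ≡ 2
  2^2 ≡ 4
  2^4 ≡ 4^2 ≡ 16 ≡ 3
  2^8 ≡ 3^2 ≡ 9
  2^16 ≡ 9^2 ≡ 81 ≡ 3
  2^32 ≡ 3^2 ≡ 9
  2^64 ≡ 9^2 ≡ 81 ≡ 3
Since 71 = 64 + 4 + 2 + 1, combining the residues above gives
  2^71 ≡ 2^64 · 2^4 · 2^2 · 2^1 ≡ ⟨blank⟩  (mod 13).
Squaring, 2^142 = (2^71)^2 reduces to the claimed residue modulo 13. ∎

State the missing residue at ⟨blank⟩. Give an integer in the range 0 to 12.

2^64 · 2^4 · 2^2 · 2^1 ≡ 3 · 3 · 4 · 2 = 72.
72 mod 13 = 7, so 2^71 ≡ 7 (mod 13).

7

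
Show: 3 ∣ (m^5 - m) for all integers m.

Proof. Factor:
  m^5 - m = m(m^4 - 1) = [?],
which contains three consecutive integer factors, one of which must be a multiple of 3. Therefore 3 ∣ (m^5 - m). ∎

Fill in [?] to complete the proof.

(m - 1)m(m + 1)(m^2 + 1)

m^4 - 1 = (m^2 - 1)(m^2 + 1), and m^2 - 1 = (m-1)(m+1).
So m(m^4 - 1) = (m - 1)m(m + 1)(m^2 + 1).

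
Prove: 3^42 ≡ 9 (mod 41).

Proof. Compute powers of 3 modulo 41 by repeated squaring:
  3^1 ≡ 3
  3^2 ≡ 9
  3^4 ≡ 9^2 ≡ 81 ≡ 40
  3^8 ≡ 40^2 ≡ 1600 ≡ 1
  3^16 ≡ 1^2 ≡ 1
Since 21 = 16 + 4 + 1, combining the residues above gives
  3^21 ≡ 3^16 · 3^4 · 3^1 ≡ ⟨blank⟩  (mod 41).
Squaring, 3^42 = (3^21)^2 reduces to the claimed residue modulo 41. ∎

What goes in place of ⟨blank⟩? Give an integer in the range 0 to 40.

38

Multiply the listed residues: 1 · 40 · 3 = 40 → 120.
Reducing modulo 41: 120 = 2·41 + 38, so 3^21 ≡ 38.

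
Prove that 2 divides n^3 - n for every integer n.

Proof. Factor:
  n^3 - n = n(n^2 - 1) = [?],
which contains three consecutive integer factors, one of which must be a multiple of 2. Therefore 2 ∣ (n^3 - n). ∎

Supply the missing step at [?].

n(n^2 - 1) = n(n - 1)(n + 1) = (n - 1)n(n + 1).
These three factors are consecutive integers, so their product is divisible by 2.

(n - 1)n(n + 1)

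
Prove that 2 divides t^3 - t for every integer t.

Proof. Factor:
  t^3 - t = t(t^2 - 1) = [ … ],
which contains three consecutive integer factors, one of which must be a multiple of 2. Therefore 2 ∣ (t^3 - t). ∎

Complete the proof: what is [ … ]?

t(t^2 - 1) = t(t - 1)(t + 1) = (t - 1)t(t + 1).
These three factors are consecutive integers, so their product is divisible by 2.

(t - 1)t(t + 1)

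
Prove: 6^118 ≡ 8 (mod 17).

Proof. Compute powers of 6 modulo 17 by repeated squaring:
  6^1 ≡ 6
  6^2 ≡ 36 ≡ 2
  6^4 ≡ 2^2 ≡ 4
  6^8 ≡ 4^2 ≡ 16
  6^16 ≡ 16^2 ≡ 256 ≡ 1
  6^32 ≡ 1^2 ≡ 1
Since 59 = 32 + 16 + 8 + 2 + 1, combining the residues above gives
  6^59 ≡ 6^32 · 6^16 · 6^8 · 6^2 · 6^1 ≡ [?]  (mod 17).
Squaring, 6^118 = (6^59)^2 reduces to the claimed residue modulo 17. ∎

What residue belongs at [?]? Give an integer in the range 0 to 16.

6^32 · 6^16 · 6^8 · 6^2 · 6^1 ≡ 1 · 1 · 16 · 2 · 6 = 192.
192 mod 17 = 5, so 6^59 ≡ 5 (mod 17).

5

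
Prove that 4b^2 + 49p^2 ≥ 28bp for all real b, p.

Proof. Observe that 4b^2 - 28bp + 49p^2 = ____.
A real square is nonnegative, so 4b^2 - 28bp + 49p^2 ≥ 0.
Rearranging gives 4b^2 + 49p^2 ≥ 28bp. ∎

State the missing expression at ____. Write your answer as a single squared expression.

4b^2 - 28bp + 49p^2 is a perfect-square trinomial: the outer terms are (2b)^2 and (7p)^2, and the cross term is -2·2b·7p.
So 4b^2 - 28bp + 49p^2 = (2b - 7p)^2 ≥ 0.

(2b - 7p)^2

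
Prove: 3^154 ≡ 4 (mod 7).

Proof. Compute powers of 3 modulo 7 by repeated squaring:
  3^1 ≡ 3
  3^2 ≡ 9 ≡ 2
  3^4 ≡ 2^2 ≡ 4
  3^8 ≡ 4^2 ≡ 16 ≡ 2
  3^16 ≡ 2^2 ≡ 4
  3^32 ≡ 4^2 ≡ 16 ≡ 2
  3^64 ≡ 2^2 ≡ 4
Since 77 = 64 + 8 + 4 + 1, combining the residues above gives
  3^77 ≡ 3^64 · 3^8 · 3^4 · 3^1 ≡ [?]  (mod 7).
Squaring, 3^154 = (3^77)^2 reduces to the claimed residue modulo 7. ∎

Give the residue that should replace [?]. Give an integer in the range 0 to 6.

Multiply the listed residues: 4 · 2 · 4 · 3 = 8 → 32 → 96.
Reducing modulo 7: 96 = 13·7 + 5, so 3^77 ≡ 5.

5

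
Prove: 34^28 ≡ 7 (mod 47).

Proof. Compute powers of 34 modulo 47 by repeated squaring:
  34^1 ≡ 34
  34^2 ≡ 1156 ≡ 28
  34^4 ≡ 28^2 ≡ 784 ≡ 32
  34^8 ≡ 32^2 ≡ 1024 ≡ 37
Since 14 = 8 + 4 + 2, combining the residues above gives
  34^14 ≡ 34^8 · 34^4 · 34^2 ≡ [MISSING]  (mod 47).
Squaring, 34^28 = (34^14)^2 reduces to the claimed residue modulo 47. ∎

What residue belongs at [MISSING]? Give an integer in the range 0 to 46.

34^8 · 34^4 · 34^2 ≡ 37 · 32 · 28 = 33152.
33152 mod 47 = 17, so 34^14 ≡ 17 (mod 47).

17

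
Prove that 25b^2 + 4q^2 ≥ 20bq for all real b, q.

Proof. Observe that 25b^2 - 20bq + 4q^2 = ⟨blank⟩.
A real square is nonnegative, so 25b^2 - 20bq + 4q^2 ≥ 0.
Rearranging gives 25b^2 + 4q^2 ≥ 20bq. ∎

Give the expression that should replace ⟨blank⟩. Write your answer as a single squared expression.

(5b - 2q)^2

25b^2 - 20bq + 4q^2 is a perfect-square trinomial: the outer terms are (5b)^2 and (2q)^2, and the cross term is -2·5b·2q.
So 25b^2 - 20bq + 4q^2 = (5b - 2q)^2 ≥ 0.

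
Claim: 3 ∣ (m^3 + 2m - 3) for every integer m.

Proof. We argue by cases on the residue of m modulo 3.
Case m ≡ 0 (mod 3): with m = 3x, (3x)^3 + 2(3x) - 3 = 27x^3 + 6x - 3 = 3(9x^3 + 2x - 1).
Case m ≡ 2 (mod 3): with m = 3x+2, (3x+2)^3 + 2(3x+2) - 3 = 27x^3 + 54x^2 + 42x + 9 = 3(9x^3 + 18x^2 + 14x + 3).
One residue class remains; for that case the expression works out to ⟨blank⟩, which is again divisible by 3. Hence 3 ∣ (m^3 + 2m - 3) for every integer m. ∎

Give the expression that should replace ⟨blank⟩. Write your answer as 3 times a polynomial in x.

3(9x^3 + 9x^2 + 5x)

Only m ≡ 1 (mod 3) is unaccounted for. Put m = 3x+1:
(3x+1)^3 + 2(3x+1) - 3 expands to 27x^3 + 27x^2 + 15x,
and factoring out 3 leaves 3(9x^3 + 9x^2 + 5x).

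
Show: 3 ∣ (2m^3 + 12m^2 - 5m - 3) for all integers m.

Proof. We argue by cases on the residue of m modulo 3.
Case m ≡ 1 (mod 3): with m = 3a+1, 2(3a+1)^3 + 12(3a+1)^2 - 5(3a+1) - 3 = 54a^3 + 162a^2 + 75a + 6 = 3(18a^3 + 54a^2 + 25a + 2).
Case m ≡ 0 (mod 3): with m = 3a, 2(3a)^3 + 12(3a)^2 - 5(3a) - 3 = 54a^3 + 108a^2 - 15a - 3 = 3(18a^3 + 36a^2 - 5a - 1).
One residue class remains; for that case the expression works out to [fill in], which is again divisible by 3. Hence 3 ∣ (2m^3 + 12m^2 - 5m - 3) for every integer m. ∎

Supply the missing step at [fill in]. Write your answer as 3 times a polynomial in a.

Only m ≡ 2 (mod 3) is unaccounted for. Put m = 3a+2:
2(3a+2)^3 + 12(3a+2)^2 - 5(3a+2) - 3 expands to 54a^3 + 216a^2 + 201a + 51,
and factoring out 3 leaves 3(18a^3 + 72a^2 + 67a + 17).

3(18a^3 + 72a^2 + 67a + 17)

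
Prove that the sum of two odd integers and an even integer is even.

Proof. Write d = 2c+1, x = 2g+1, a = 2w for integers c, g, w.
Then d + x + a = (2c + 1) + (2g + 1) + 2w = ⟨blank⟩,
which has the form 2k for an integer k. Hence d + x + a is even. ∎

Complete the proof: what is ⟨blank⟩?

(2c + 1) + (2g + 1) + 2w = 2c + 2g + 2w + 2
= 2(c + g + w + 1).
Since c + g + w + 1 is an integer, the sum is of the form 2k for an integer k.

2(c + g + w + 1)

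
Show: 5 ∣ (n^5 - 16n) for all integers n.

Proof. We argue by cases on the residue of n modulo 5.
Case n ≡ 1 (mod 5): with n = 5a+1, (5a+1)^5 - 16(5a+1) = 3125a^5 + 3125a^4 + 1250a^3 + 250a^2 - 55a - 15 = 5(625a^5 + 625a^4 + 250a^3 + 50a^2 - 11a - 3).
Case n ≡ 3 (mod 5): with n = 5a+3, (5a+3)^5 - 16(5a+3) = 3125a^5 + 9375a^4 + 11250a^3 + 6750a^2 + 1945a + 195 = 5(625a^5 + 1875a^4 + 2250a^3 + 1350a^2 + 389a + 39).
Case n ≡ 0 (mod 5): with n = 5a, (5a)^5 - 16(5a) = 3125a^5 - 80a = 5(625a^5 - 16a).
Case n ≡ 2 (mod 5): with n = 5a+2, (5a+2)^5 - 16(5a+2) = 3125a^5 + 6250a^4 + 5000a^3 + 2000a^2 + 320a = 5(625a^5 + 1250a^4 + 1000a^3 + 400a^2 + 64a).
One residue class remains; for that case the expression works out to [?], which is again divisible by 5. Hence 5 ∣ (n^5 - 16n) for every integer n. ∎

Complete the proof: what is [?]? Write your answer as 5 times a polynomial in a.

The residues treated are {1, 3, 0, 2}, so the missing case is n ≡ 4 (mod 5); write n = 5a+4.
Then (5a+4)^5 - 16(5a+4) = 3125a^5 + 12500a^4 + 20000a^3 + 16000a^2 + 6320a + 960 = 5(625a^5 + 2500a^4 + 4000a^3 + 3200a^2 + 1264a + 192).

5(625a^5 + 2500a^4 + 4000a^3 + 3200a^2 + 1264a + 192)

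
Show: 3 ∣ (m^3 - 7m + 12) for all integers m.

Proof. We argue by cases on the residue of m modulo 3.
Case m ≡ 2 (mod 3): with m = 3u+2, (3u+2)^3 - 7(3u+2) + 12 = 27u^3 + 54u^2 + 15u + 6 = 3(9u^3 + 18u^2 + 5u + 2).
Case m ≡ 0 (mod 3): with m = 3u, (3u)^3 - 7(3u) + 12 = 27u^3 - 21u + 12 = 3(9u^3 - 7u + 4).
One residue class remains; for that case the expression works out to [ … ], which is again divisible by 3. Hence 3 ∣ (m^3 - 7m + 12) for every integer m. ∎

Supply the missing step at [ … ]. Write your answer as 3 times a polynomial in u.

3(9u^3 + 9u^2 - 4u + 2)

Only m ≡ 1 (mod 3) is unaccounted for. Put m = 3u+1:
(3u+1)^3 - 7(3u+1) + 12 expands to 27u^3 + 27u^2 - 12u + 6,
and factoring out 3 leaves 3(9u^3 + 9u^2 - 4u + 2).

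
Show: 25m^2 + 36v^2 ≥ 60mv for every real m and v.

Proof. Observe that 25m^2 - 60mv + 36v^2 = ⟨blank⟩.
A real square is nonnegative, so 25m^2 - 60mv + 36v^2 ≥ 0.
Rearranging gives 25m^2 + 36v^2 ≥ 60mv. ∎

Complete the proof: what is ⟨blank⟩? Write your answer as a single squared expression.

(5m - 6v)^2

25m^2 - 60mv + 36v^2 is a perfect-square trinomial: the outer terms are (5m)^2 and (6v)^2, and the cross term is -2·5m·6v.
So 25m^2 - 60mv + 36v^2 = (5m - 6v)^2 ≥ 0.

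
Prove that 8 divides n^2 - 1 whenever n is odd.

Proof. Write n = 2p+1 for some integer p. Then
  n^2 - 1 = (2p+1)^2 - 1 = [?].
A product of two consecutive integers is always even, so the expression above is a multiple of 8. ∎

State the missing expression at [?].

4p(p + 1)

(2p+1)^2 - 1 = 4p^2 + 4p + 1 - 1 = 4p^2 + 4p = 4p(p+1).
Since p and p+1 are consecutive, p(p+1) is even, and 4·(even) is a multiple of 8.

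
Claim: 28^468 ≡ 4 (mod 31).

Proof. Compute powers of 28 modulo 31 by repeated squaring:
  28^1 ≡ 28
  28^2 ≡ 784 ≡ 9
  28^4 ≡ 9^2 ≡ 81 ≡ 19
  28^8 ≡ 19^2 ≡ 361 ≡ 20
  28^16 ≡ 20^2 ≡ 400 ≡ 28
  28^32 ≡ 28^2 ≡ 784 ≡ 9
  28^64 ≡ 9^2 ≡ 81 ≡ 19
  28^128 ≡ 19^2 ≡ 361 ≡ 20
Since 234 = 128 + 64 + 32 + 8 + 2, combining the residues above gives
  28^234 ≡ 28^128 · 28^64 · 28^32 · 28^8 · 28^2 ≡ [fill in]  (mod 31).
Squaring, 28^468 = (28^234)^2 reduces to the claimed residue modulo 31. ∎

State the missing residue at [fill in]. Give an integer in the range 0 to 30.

2

Multiply the listed residues: 20 · 19 · 9 · 20 · 9 = 380 → 3420 → 68400 → 615600.
Reducing modulo 31: 615600 = 19858·31 + 2, so 28^234 ≡ 2.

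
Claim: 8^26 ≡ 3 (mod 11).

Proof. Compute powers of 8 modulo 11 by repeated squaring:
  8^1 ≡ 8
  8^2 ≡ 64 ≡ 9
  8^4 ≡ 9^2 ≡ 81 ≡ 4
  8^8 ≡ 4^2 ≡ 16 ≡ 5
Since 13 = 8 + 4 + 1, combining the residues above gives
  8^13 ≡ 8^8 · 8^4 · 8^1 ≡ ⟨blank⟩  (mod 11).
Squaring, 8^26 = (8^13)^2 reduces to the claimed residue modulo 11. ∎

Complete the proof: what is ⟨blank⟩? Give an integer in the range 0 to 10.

8^8 · 8^4 · 8^1 ≡ 5 · 4 · 8 = 160.
160 mod 11 = 6, so 8^13 ≡ 6 (mod 11).

6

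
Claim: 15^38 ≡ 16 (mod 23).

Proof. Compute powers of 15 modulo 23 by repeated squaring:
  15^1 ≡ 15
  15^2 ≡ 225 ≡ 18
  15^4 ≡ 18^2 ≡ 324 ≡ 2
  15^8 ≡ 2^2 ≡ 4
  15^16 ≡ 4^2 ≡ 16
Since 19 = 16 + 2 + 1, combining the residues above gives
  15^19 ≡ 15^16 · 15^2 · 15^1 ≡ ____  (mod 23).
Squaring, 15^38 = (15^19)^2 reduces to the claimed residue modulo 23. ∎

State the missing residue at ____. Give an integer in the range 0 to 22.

19

Multiply the listed residues: 16 · 18 · 15 = 288 → 4320.
Reducing modulo 23: 4320 = 187·23 + 19, so 15^19 ≡ 19.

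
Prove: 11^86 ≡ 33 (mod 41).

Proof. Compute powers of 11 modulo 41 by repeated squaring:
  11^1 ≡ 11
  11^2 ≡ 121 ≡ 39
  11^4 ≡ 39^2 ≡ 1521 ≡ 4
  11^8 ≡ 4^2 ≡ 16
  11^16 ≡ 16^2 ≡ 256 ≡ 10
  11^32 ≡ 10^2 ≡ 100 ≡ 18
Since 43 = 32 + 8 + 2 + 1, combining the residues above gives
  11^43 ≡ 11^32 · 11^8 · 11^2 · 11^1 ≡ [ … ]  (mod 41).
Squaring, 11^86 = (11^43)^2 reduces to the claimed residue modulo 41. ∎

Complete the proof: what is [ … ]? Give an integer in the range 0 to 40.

19

11^32 · 11^8 · 11^2 · 11^1 ≡ 18 · 16 · 39 · 11 = 123552.
123552 mod 41 = 19, so 11^43 ≡ 19 (mod 41).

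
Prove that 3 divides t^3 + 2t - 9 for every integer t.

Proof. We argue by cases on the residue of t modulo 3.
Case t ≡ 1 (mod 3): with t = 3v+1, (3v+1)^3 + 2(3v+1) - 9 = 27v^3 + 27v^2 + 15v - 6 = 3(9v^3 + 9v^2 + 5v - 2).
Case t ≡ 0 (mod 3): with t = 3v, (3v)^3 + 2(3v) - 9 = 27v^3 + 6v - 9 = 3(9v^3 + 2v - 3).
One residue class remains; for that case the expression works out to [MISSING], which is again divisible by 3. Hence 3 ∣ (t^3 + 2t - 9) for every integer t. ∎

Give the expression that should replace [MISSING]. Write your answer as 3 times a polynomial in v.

The residues treated are {1, 0}, so the missing case is t ≡ 2 (mod 3); write t = 3v+2.
Then (3v+2)^3 + 2(3v+2) - 9 = 27v^3 + 54v^2 + 42v + 3 = 3(9v^3 + 18v^2 + 14v + 1).

3(9v^3 + 18v^2 + 14v + 1)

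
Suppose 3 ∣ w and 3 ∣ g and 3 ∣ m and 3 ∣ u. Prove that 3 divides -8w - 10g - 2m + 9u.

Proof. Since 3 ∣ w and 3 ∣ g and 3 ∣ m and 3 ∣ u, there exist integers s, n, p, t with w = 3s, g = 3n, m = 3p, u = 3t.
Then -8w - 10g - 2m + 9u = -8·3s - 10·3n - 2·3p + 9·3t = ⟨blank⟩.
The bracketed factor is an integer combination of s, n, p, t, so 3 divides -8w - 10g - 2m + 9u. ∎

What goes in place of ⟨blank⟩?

3(-10n - 2p - 8s + 9t)

Each term has a factor of 3: -8·3s - 10·3n - 2·3p + 9·3t = 3·(-10n - 2p - 8s + 9t).
Since -10n - 2p - 8s + 9t is an integer, 3 ∣ (-8w - 10g - 2m + 9u).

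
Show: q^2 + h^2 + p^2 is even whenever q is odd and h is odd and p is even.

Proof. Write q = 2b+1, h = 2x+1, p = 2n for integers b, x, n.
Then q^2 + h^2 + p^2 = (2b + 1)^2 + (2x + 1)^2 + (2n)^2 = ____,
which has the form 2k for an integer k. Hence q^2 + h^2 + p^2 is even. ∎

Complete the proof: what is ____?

2(2b^2 + 2b + 2n^2 + 2x^2 + 2x + 1)

(2b + 1)^2 + (2x + 1)^2 + (2n)^2 = 4b^2 + 4b + 4n^2 + 4x^2 + 4x + 2
= 2(2b^2 + 2b + 2n^2 + 2x^2 + 2x + 1).
Since 2b^2 + 2b + 2n^2 + 2x^2 + 2x + 1 is an integer, the sum of squares is of the form 2k for an integer k.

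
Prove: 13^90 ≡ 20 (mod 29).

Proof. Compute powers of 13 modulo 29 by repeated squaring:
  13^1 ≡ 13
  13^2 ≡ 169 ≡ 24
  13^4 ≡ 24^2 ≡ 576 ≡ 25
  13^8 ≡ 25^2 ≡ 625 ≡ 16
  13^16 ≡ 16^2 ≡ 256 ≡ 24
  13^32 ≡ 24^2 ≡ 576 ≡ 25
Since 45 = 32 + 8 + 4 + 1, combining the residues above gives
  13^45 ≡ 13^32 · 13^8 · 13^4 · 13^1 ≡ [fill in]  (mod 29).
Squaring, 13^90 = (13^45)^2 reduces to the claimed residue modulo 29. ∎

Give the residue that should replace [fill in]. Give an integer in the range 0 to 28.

13^32 · 13^8 · 13^4 · 13^1 ≡ 25 · 16 · 25 · 13 = 130000.
130000 mod 29 = 22, so 13^45 ≡ 22 (mod 29).

22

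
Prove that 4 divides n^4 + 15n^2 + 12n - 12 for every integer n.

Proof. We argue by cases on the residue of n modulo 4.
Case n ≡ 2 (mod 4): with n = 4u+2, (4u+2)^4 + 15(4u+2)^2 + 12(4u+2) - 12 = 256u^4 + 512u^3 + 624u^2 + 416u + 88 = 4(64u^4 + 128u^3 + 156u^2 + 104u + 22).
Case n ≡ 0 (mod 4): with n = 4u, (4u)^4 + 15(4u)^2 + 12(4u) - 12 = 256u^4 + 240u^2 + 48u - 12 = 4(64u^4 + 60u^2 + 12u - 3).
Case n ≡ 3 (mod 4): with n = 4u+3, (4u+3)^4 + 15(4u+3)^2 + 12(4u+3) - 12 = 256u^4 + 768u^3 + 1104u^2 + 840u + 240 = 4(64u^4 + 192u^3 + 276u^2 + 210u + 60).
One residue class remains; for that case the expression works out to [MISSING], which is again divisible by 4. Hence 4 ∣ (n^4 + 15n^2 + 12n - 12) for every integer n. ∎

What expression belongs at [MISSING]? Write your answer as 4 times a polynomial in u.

4(64u^4 + 64u^3 + 84u^2 + 46u + 4)

Only n ≡ 1 (mod 4) is unaccounted for. Put n = 4u+1:
(4u+1)^4 + 15(4u+1)^2 + 12(4u+1) - 12 expands to 256u^4 + 256u^3 + 336u^2 + 184u + 16,
and factoring out 4 leaves 4(64u^4 + 64u^3 + 84u^2 + 46u + 4).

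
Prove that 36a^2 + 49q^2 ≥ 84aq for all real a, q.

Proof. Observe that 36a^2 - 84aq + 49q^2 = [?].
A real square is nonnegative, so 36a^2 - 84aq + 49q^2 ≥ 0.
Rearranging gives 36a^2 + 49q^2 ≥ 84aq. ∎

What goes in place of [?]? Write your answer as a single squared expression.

(6a - 7q)^2

36a^2 - 84aq + 49q^2 is a perfect-square trinomial: the outer terms are (6a)^2 and (7q)^2, and the cross term is -2·6a·7q.
So 36a^2 - 84aq + 49q^2 = (6a - 7q)^2 ≥ 0.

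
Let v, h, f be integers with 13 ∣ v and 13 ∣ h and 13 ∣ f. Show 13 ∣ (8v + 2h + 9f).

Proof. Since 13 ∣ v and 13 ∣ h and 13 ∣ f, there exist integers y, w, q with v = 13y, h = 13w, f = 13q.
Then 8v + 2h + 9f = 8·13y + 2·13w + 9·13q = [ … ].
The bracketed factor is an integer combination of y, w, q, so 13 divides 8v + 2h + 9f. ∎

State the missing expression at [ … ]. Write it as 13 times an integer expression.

Pull the common 13 out of every term: 8·13y + 2·13w + 9·13q = 13(9q + 2w + 8y).
9q + 2w + 8y is an integer, which exhibits the divisibility.

13(9q + 2w + 8y)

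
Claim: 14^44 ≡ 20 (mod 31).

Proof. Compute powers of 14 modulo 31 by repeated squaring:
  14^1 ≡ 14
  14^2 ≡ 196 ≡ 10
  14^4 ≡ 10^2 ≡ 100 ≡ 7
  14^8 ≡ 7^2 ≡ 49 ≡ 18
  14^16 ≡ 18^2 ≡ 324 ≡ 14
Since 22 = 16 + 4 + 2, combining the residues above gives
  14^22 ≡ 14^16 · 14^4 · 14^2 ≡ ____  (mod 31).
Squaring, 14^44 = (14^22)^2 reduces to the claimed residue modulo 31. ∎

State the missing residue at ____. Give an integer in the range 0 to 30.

19

14^16 · 14^4 · 14^2 ≡ 14 · 7 · 10 = 980.
980 mod 31 = 19, so 14^22 ≡ 19 (mod 31).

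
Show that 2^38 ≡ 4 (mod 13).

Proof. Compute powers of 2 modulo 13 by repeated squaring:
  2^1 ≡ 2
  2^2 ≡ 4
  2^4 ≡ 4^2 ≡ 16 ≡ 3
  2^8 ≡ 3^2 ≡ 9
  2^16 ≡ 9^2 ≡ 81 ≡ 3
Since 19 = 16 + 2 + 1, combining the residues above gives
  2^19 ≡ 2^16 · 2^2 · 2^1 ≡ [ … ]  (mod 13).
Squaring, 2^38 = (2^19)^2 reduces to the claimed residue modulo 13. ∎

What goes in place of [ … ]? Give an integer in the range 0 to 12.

Multiply the listed residues: 3 · 4 · 2 = 12 → 24.
Reducing modulo 13: 24 = 1·13 + 11, so 2^19 ≡ 11.

11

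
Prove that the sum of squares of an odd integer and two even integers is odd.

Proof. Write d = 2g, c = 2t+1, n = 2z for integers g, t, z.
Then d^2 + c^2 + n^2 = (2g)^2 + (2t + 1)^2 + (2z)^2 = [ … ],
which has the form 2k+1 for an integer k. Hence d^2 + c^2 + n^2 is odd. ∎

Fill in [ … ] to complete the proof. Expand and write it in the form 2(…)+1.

2(2g^2 + 2t^2 + 2t + 2z^2) + 1

Expanding: (2g)^2 + (2t + 1)^2 + (2z)^2 = 4g^2 + 4t^2 + 4t + 4z^2 + 1.
Every term except the constant is even, so this is 2(2g^2 + 2t^2 + 2t + 2z^2) + 1,
and 2g^2 + 2t^2 + 2t + 2z^2 ∈ ℤ gives the required form.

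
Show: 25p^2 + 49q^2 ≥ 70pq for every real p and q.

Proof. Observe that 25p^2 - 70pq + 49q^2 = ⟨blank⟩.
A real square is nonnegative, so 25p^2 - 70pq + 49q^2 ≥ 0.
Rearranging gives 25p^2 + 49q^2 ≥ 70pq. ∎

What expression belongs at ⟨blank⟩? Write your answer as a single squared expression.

25p^2 - 70pq + 49q^2 is a perfect-square trinomial: the outer terms are (5p)^2 and (7q)^2, and the cross term is -2·5p·7q.
So 25p^2 - 70pq + 49q^2 = (5p - 7q)^2 ≥ 0.

(5p - 7q)^2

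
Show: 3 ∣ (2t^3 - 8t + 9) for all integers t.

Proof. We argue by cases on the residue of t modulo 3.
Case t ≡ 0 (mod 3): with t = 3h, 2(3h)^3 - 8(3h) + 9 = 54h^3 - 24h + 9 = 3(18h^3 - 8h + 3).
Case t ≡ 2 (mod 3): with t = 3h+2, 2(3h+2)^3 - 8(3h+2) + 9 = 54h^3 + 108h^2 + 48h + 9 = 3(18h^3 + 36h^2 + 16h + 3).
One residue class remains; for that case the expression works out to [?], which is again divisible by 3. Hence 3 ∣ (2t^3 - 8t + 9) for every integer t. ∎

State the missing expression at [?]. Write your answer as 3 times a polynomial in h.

The residues treated are {0, 2}, so the missing case is t ≡ 1 (mod 3); write t = 3h+1.
Then 2(3h+1)^3 - 8(3h+1) + 9 = 54h^3 + 54h^2 - 6h + 3 = 3(18h^3 + 18h^2 - 2h + 1).

3(18h^3 + 18h^2 - 2h + 1)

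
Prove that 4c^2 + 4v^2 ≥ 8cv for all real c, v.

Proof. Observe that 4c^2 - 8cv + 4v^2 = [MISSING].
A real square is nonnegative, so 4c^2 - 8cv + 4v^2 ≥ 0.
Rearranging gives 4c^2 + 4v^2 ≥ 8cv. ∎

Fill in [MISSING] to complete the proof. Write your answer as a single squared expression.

The leading and trailing coefficients are 2^2 and 2^2, and 8 = 2·2·2, so the trinomial is (2c - 2v)^2.
Hence 4c^2 - 8cv + 4v^2 ≥ 0.

(2c - 2v)^2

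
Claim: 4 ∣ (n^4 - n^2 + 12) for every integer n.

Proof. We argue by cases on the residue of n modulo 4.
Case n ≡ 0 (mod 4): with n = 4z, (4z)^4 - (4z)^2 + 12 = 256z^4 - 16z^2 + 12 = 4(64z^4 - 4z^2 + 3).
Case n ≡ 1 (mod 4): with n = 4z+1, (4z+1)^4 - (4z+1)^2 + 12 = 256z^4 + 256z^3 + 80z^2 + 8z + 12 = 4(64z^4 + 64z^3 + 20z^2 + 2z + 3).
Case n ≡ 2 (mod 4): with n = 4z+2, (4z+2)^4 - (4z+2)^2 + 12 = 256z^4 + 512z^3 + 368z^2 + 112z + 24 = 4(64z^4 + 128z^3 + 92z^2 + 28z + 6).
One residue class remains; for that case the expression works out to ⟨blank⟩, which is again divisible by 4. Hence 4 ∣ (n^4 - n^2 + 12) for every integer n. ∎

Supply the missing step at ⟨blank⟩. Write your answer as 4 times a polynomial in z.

Only n ≡ 3 (mod 4) is unaccounted for. Put n = 4z+3:
(4z+3)^4 - (4z+3)^2 + 12 expands to 256z^4 + 768z^3 + 848z^2 + 408z + 84,
and factoring out 4 leaves 4(64z^4 + 192z^3 + 212z^2 + 102z + 21).

4(64z^4 + 192z^3 + 212z^2 + 102z + 21)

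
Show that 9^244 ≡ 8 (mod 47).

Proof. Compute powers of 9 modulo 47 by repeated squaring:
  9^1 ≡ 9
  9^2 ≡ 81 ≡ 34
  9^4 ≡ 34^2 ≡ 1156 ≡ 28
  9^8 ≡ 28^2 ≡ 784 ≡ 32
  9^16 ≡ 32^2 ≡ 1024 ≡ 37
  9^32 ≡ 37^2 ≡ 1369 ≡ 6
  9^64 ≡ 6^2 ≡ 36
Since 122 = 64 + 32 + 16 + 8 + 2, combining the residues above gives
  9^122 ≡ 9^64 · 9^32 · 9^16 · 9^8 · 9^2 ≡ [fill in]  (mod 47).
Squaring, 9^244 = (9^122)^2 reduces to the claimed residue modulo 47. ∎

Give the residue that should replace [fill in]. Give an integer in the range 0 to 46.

9^64 · 9^32 · 9^16 · 9^8 · 9^2 ≡ 36 · 6 · 37 · 32 · 34 = 8695296.
8695296 mod 47 = 14, so 9^122 ≡ 14 (mod 47).

14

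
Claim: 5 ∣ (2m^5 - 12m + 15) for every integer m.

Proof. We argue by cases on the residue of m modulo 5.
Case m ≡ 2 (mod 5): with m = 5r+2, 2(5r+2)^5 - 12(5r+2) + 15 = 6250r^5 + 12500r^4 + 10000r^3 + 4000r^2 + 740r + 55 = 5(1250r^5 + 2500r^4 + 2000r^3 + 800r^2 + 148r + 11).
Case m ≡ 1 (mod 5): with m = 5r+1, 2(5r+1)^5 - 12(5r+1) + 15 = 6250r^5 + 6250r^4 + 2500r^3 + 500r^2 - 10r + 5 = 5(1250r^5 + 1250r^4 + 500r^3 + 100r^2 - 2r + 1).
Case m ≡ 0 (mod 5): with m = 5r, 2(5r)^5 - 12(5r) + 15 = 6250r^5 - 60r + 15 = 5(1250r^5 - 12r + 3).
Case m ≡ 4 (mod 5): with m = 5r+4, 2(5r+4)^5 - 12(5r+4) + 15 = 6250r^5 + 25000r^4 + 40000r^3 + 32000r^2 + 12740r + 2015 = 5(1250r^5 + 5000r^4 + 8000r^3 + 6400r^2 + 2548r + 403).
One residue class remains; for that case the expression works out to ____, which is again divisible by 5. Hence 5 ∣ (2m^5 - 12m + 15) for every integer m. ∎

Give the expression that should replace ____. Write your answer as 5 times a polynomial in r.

The residues treated are {2, 1, 0, 4}, so the missing case is m ≡ 3 (mod 5); write m = 5r+3.
Then 2(5r+3)^5 - 12(5r+3) + 15 = 6250r^5 + 18750r^4 + 22500r^3 + 13500r^2 + 3990r + 465 = 5(1250r^5 + 3750r^4 + 4500r^3 + 2700r^2 + 798r + 93).

5(1250r^5 + 3750r^4 + 4500r^3 + 2700r^2 + 798r + 93)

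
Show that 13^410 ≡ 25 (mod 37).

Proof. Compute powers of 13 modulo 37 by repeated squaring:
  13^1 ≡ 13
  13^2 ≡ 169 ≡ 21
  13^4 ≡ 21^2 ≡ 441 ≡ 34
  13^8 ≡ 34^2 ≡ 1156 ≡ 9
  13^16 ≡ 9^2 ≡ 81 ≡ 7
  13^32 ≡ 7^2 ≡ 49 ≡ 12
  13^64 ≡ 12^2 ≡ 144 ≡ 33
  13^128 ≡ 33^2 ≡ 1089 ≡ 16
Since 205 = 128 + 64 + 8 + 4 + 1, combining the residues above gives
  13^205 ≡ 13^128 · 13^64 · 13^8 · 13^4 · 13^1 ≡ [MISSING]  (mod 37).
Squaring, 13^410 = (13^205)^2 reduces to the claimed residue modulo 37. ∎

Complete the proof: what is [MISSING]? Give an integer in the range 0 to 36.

5

Multiply the listed residues: 16 · 33 · 9 · 34 · 13 = 528 → 4752 → 161568 → 2100384.
Reducing modulo 37: 2100384 = 56767·37 + 5, so 13^205 ≡ 5.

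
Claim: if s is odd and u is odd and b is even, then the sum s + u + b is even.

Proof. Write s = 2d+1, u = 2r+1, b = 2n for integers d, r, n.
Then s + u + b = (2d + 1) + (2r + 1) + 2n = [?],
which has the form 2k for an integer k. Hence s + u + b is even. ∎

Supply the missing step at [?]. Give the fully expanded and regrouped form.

2(d + n + r + 1)

(2d + 1) + (2r + 1) + 2n = 2d + 2n + 2r + 2
= 2(d + n + r + 1).
Since d + n + r + 1 is an integer, the sum is of the form 2k for an integer k.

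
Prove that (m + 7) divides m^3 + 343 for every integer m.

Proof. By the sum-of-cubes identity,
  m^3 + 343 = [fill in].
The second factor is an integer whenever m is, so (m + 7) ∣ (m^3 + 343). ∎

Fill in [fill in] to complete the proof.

a^3 + b^3 = (a + b)(a^2 - ab + b^2). With a = m, b = 7:
m^3 + 343 = (m + 7)(m^2 - 7m + 49).

(m + 7)(m^2 - 7m + 49)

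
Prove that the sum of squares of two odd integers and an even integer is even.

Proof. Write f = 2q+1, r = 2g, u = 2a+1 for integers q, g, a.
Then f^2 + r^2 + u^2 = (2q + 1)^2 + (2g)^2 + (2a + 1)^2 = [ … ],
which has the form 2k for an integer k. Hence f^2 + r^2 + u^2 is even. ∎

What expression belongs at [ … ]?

(2q + 1)^2 + (2g)^2 + (2a + 1)^2 = 4a^2 + 4a + 4g^2 + 4q^2 + 4q + 2
= 2(2a^2 + 2a + 2g^2 + 2q^2 + 2q + 1).
Since 2a^2 + 2a + 2g^2 + 2q^2 + 2q + 1 is an integer, the sum of squares is of the form 2k for an integer k.

2(2a^2 + 2a + 2g^2 + 2q^2 + 2q + 1)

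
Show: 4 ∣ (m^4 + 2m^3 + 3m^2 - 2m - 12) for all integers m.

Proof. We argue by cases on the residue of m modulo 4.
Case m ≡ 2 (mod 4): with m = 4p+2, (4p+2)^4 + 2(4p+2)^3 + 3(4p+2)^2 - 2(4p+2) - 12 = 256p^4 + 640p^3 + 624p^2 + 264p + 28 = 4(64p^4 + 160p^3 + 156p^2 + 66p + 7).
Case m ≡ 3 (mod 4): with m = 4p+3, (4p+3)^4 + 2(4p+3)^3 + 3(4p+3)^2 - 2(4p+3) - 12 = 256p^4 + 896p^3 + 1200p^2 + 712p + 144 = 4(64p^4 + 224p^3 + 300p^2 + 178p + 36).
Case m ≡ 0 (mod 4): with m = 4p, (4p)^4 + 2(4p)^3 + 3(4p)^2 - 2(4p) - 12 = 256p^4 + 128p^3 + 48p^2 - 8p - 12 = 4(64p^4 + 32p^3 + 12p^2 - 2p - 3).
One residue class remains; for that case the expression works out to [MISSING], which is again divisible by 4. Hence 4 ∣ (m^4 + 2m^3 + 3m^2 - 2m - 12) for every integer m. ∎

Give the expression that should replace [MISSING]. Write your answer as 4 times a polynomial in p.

Only m ≡ 1 (mod 4) is unaccounted for. Put m = 4p+1:
(4p+1)^4 + 2(4p+1)^3 + 3(4p+1)^2 - 2(4p+1) - 12 expands to 256p^4 + 384p^3 + 240p^2 + 56p - 8,
and factoring out 4 leaves 4(64p^4 + 96p^3 + 60p^2 + 14p - 2).

4(64p^4 + 96p^3 + 60p^2 + 14p - 2)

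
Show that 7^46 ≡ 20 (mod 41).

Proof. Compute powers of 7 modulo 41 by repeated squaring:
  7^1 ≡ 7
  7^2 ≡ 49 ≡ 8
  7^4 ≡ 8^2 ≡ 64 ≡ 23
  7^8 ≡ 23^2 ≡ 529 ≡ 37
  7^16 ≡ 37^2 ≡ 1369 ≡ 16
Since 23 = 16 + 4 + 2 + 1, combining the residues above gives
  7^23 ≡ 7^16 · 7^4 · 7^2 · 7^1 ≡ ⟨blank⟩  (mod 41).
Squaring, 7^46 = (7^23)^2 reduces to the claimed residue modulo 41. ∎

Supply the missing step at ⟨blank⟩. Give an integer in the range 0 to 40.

26

Multiply the listed residues: 16 · 23 · 8 · 7 = 368 → 2944 → 20608.
Reducing modulo 41: 20608 = 502·41 + 26, so 7^23 ≡ 26.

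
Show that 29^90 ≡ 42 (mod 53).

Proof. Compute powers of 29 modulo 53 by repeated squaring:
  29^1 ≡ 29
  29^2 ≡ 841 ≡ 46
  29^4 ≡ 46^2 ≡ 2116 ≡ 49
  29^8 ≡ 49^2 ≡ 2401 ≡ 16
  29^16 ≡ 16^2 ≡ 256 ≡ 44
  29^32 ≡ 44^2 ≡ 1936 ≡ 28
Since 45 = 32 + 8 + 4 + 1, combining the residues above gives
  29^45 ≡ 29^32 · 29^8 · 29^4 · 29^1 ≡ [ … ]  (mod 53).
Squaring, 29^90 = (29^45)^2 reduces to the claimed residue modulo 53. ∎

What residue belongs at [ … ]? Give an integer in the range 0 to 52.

25

Multiply the listed residues: 28 · 16 · 49 · 29 = 448 → 21952 → 636608.
Reducing modulo 53: 636608 = 12011·53 + 25, so 29^45 ≡ 25.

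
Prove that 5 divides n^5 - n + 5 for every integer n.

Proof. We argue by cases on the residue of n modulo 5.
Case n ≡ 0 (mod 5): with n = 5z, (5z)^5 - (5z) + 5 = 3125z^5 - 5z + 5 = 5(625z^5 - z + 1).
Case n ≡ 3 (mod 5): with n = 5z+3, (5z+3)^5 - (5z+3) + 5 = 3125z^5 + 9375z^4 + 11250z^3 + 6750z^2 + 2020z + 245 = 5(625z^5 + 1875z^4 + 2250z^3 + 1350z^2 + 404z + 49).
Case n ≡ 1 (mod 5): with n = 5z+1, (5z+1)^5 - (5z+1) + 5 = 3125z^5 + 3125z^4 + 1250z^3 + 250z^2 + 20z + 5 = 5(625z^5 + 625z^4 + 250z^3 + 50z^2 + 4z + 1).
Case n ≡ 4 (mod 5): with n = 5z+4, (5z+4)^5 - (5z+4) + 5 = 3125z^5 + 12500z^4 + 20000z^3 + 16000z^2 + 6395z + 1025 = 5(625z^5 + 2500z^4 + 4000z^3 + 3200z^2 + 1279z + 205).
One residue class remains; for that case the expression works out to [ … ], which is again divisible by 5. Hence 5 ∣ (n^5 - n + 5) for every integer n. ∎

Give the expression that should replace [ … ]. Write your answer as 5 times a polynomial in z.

The residues treated are {0, 3, 1, 4}, so the missing case is n ≡ 2 (mod 5); write n = 5z+2.
Then (5z+2)^5 - (5z+2) + 5 = 3125z^5 + 6250z^4 + 5000z^3 + 2000z^2 + 395z + 35 = 5(625z^5 + 1250z^4 + 1000z^3 + 400z^2 + 79z + 7).

5(625z^5 + 1250z^4 + 1000z^3 + 400z^2 + 79z + 7)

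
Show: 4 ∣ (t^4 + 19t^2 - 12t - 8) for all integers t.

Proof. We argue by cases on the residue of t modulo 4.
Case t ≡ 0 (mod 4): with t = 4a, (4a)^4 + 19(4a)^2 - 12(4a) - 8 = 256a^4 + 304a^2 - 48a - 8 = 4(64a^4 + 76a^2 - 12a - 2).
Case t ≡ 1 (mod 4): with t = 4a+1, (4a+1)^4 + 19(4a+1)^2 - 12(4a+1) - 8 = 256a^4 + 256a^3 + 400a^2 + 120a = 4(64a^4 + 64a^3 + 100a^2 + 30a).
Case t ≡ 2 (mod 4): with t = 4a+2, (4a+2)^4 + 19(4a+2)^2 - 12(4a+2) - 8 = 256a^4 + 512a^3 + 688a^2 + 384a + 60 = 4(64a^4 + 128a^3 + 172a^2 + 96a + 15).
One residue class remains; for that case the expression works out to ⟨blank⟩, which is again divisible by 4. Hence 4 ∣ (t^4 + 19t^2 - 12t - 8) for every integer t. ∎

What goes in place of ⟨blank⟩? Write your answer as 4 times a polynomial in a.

Only t ≡ 3 (mod 4) is unaccounted for. Put t = 4a+3:
(4a+3)^4 + 19(4a+3)^2 - 12(4a+3) - 8 expands to 256a^4 + 768a^3 + 1168a^2 + 840a + 208,
and factoring out 4 leaves 4(64a^4 + 192a^3 + 292a^2 + 210a + 52).

4(64a^4 + 192a^3 + 292a^2 + 210a + 52)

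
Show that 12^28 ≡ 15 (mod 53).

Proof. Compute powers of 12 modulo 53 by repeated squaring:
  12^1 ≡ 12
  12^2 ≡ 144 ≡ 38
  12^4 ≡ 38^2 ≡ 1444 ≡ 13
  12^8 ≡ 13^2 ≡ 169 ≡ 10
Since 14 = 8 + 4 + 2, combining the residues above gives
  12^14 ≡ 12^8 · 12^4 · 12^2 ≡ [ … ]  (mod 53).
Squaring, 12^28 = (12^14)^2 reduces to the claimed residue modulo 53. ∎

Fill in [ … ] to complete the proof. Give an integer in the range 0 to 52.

Multiply the listed residues: 10 · 13 · 38 = 130 → 4940.
Reducing modulo 53: 4940 = 93·53 + 11, so 12^14 ≡ 11.

11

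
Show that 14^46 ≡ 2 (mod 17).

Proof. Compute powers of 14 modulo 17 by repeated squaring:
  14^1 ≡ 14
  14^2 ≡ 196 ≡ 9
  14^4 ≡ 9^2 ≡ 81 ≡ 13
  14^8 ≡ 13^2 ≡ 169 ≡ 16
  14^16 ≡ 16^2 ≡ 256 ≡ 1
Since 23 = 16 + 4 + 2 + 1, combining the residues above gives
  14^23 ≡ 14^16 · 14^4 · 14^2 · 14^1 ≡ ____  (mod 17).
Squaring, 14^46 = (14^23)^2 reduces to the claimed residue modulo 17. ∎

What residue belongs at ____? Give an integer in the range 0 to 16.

6

14^16 · 14^4 · 14^2 · 14^1 ≡ 1 · 13 · 9 · 14 = 1638.
1638 mod 17 = 6, so 14^23 ≡ 6 (mod 17).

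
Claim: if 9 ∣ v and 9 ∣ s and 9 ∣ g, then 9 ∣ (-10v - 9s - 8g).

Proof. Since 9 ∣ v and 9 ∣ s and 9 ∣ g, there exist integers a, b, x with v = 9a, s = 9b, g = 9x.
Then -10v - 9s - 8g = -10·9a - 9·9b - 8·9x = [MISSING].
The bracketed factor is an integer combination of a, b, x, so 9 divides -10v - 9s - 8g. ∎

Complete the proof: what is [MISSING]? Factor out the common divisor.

Each term has a factor of 9: -10·9a - 9·9b - 8·9x = 9·(-10a - 9b - 8x).
Since -10a - 9b - 8x is an integer, 9 ∣ (-10v - 9s - 8g).

9(-10a - 9b - 8x)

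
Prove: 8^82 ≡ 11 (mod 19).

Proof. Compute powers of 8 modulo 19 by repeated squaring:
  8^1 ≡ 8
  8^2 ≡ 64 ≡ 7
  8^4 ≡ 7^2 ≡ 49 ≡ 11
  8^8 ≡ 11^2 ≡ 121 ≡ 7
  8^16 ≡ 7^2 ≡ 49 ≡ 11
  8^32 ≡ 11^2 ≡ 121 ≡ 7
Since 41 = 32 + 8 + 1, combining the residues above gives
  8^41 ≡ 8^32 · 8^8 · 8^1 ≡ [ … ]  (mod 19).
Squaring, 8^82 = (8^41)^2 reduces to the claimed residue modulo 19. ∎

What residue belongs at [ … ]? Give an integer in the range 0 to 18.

8^32 · 8^8 · 8^1 ≡ 7 · 7 · 8 = 392.
392 mod 19 = 12, so 8^41 ≡ 12 (mod 19).

12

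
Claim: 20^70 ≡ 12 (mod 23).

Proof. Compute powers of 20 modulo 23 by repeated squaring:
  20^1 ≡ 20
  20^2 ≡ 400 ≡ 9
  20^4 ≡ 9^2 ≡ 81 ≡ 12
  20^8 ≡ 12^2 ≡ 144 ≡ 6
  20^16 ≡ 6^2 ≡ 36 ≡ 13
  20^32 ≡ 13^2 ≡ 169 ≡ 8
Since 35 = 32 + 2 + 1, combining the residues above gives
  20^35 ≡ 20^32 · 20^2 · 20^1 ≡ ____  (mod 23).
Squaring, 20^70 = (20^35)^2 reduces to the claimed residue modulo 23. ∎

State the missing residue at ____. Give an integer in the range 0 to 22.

Multiply the listed residues: 8 · 9 · 20 = 72 → 1440.
Reducing modulo 23: 1440 = 62·23 + 14, so 20^35 ≡ 14.

14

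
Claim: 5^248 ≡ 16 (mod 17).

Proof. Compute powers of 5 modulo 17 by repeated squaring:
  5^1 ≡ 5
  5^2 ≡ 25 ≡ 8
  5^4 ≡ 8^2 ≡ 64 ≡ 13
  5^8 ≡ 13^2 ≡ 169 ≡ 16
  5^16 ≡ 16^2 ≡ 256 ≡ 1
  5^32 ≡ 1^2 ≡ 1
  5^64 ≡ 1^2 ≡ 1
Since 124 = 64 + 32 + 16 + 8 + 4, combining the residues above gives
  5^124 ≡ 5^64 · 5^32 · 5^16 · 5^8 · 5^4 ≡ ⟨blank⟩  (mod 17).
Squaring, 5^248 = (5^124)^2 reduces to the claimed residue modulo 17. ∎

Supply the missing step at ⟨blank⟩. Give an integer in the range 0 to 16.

4

Multiply the listed residues: 1 · 1 · 1 · 16 · 13 = 1 → 1 → 16 → 208.
Reducing modulo 17: 208 = 12·17 + 4, so 5^124 ≡ 4.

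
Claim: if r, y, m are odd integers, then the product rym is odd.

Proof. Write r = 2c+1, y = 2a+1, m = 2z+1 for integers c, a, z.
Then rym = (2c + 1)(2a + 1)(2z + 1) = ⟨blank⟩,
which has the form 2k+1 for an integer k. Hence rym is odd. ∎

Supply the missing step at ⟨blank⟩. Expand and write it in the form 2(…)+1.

2(4acz + 2ac + 2az + a + 2cz + c + z) + 1

Expanding: (2c + 1)(2a + 1)(2z + 1) = 8acz + 4ac + 4az + 2a + 4cz + 2c + 2z + 1.
Every term except the constant is even, so this is 2(4acz + 2ac + 2az + a + 2cz + c + z) + 1,
and 4acz + 2ac + 2az + a + 2cz + c + z ∈ ℤ gives the required form.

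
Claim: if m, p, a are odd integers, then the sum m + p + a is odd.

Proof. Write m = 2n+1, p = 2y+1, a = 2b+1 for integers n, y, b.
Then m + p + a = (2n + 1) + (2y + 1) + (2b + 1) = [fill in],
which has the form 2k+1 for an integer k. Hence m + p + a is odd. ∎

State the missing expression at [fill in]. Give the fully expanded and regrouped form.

2(b + n + y + 1) + 1

(2n + 1) + (2y + 1) + (2b + 1) = 2b + 2n + 2y + 3
= 2(b + n + y + 1) + 1.
Since b + n + y + 1 is an integer, the sum is of the form 2k+1 for an integer k.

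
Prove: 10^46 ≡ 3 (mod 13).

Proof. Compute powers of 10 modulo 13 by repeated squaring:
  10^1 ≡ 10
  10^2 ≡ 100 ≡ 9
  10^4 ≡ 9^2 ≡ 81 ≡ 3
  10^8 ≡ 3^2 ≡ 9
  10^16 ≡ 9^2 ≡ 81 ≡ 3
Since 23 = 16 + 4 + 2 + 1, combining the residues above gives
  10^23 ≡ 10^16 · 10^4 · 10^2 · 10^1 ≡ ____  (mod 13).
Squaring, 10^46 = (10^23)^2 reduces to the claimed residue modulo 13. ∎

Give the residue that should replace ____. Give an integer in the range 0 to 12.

10^16 · 10^4 · 10^2 · 10^1 ≡ 3 · 3 · 9 · 10 = 810.
810 mod 13 = 4, so 10^23 ≡ 4 (mod 13).

4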